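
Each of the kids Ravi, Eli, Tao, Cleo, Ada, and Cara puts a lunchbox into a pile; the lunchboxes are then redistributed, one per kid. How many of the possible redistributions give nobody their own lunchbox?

265

Count assignments avoiding every fixed point. For any j of the 6 kids fixed to their own lunchbox, the other 6−j can be arranged in (6−j)! ways.
By inclusion–exclusion this is Σ_{j=0}^{6} (−1)^j C(6,j)·(6−j)!.
Computing: 720 − 720 + 360 − 120 + 30 − 6 + 1 = 265.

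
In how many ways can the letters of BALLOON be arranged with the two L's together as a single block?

Treat the 2 copies of L as a single block. The multiset to arrange is then {LL, A, B, N, O, O}, 6 items in all.
That gives (6)!/(2!) = 360 arrangements.

360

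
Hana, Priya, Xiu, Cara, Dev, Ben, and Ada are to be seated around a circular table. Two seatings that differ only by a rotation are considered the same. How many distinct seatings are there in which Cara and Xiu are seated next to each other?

Glue Cara and Xiu into a block (2 internal orders). Seating 6 units around a circle gives (5)! arrangements.
So 2 × (5)! = 2 × 120 = 240.

240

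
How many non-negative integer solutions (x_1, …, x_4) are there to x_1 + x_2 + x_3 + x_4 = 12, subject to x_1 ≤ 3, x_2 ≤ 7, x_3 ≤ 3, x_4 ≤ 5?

By stars and bars, unrestricted non-negative solutions to x_1+…+x_4 = 12 number C(12+3,3) = 455.
Subtract solutions that violate a single cap (substitute x_i' = x_i − (cap_i+1)): x_1 ≥ 4 gives C(11,3) = 165; x_2 ≥ 8 gives C(7,3) = 35; x_3 ≥ 4 gives C(11,3) = 165; x_4 ≥ 6 gives C(9,3) = 84. Together 449.
Add back pairs where two caps are both exceeded: 1 + 35 + 10 + 1 + 0 + 10 = 57.
By inclusion–exclusion the count is 455 − 449 + 57 = 63.

63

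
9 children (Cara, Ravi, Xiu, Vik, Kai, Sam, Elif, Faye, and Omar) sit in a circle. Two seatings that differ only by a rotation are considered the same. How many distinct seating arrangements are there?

Seat Cara anywhere (absorbing the rotational symmetry), then permute the other 8: (8)! = 40320.

40320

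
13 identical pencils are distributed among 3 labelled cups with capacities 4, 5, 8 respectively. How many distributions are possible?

15

Ignoring the caps, the number of non-negative solutions to x_1+…+x_3 = 13 is C(15,2) = 105.
Subtract solutions that violate a single cap (substitute x_i' = x_i − (cap_i+1)): x_1 ≥ 5 gives C(10,2) = 45; x_2 ≥ 6 gives C(9,2) = 36; x_3 ≥ 9 gives C(6,2) = 15. Together 96.
Add back pairs where two caps are both exceeded: 6 + 0 + 0 = 6.
By inclusion–exclusion the count is 105 − 96 + 6 = 15.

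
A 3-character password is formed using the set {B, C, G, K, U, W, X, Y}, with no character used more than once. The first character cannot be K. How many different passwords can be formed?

The first character has 8−1 = 7 choices (anything except K).
The remaining 2 characters are filled from the other 7 symbols without repetition: 7 × 6 = 42.
Total: 7 × 42 = 294.

294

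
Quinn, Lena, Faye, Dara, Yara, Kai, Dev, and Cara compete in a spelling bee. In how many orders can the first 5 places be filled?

6720

There are 8 choices for 1st place, 7 for 2nd, and so on down to 4 for position 5.
That gives 8 × 7 × 6 × 5 × 4 = 6720.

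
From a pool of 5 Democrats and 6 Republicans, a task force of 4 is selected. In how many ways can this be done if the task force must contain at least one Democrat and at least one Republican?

Unrestricted: C(11,4) = 330 ways to pick any 4 of the 11.
Subtract selections that omit an entire group: no Democrats → C(6,4) = 15; no Republicans → C(5,4) = 5.
Both groups omitted at once is impossible, so 330 − 20 = 310.

310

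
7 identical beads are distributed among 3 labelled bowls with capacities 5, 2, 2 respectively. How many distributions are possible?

By stars and bars, unrestricted non-negative solutions to x_1+…+x_3 = 7 number C(7+2,2) = 36.
Subtract solutions that violate a single cap (substitute x_i' = x_i − (cap_i+1)): x_1 ≥ 6 gives C(3,2) = 3; x_2 ≥ 3 gives C(6,2) = 15; x_3 ≥ 3 gives C(6,2) = 15. Together 33.
Add back pairs where two caps are both exceeded: 0 + 0 + 3 = 3.
By inclusion–exclusion the count is 36 − 33 + 3 = 6.

6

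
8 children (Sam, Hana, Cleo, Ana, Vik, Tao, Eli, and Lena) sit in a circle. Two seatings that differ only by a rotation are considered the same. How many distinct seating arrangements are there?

Fix one person's seat to break rotational symmetry; the remaining 7 people can be arranged in (7)! = 5040 ways.

5040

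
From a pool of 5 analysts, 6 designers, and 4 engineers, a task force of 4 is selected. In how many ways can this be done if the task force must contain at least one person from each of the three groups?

With no constraint there are C(15,4) = 1365 possible selections.
Selections missing a whole group: no analysts → C(10,4) = 210; no designers → C(9,4) = 126; no engineers → C(11,4) = 330.
Add back selections omitting two groups (i.e. drawn from a single group): C(5,4) + C(6,4) + C(4,4) = 21.
By inclusion–exclusion: 1365 − 666 + 21 = 720.

720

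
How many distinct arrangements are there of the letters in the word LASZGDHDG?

90720

LASZGDHDG has 9 letters with D appearing twice and G appearing twice.
So there are 9! / (2!·2!) = 90720 distinguishable arrangements.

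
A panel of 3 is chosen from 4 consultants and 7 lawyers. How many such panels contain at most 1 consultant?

119

Split by how many consultants are chosen (0 through 1).
Sum: C(4,0)·C(7,3) + C(4,1)·C(7,2) = 35 + 84 = 119.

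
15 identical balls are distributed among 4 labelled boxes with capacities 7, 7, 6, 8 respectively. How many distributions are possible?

329

By stars and bars, unrestricted non-negative solutions to x_1+…+x_4 = 15 number C(15+3,3) = 816.
Subtract solutions that violate a single cap (substitute x_i' = x_i − (cap_i+1)): x_1 ≥ 8 gives C(10,3) = 120; x_2 ≥ 8 gives C(10,3) = 120; x_3 ≥ 7 gives C(11,3) = 165; x_4 ≥ 9 gives C(9,3) = 84. Together 489.
Add back pairs where two caps are both exceeded: 0 + 1 + 0 + 1 + 0 + 0 = 2.
By inclusion–exclusion the count is 816 − 489 + 2 = 329.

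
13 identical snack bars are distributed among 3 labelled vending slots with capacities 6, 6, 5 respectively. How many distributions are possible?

15

By stars and bars, unrestricted non-negative solutions to x_1+…+x_3 = 13 number C(13+2,2) = 105.
Subtract solutions that violate a single cap (substitute x_i' = x_i − (cap_i+1)): x_1 ≥ 7 gives C(8,2) = 28; x_2 ≥ 7 gives C(8,2) = 28; x_3 ≥ 6 gives C(9,2) = 36. Together 92.
Add back pairs where two caps are both exceeded: 0 + 1 + 1 = 2.
By inclusion–exclusion the count is 105 − 92 + 2 = 15.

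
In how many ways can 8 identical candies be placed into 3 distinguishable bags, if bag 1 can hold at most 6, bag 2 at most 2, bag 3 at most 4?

Without the upper bounds there are C(10,2) = 45 ways to split 8 among 3 bags.
Subtract solutions that violate a single cap (substitute x_i' = x_i − (cap_i+1)): x_1 ≥ 7 gives C(3,2) = 3; x_2 ≥ 3 gives C(7,2) = 21; x_3 ≥ 5 gives C(5,2) = 10. Together 34.
Add back pairs where two caps are both exceeded: 0 + 0 + 1 = 1.
By inclusion–exclusion the count is 45 − 34 + 1 = 12.

12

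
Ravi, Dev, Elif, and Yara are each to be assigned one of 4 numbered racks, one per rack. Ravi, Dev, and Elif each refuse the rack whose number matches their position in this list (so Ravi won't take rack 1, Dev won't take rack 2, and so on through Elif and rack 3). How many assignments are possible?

Let Aᵢ (for i ∈ {1, 2, 3}) be the placements that put person i in their forbidden rack. Any j of these fix j positions, leaving (4−j)! ways to fill the rest, and there are C(3,j) ways to pick which j.
By inclusion–exclusion, the number of valid placements is Σ_{j=0}^{3} (−1)^j C(3,j)·(4−j)!.
Computing: 24 − 18 + 6 − 1 = 11.

11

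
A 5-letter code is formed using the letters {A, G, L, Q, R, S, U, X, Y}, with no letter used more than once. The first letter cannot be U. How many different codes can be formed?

The first letter has 9−1 = 8 choices (anything except U).
The remaining 4 letters are filled from the other 8 symbols without repetition: 8 × 7 × 6 × 5 = 1680.
Total: 8 × 1680 = 13440.

13440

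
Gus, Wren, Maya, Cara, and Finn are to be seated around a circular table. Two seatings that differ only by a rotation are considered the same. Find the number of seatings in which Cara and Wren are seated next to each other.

Treat {Cara, Wren} as one unit (2 internal orders) and seat the resulting 4 units around the table: (3)! circular arrangements.
So 2 × (3)! = 2 × 6 = 12.

12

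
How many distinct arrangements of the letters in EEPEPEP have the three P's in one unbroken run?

Treat the 3 copies of P as a single block. The multiset to arrange is then {PPP, E, E, E, E}, 5 items in all.
That gives (5)!/(4!) = 5 arrangements.

5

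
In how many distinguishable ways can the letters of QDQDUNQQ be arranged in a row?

The 8 letters of QDQDUNQQ have repeats: D appearing twice and Q appearing 4 times.
Dividing 8! = 40320 by 4!·2! = 48 for the repeated letters gives 840.

840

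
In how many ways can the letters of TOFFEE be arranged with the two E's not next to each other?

Total arrangements of TOFFEE: 6!/(2!·2!) = 180.
Arrangements with the E's together: treat EE as one letter, giving (5)!/(2!) = 60.
Subtracting, 180 − 60 = 120 arrangements keep the E's apart.

120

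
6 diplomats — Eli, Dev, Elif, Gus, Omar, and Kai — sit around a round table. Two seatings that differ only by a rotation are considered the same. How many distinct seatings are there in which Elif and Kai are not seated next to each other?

All circular seatings of 6 people number (5)! = 120.
Those with Elif next to Kai: fuse the pair into one unit and seat 5 units around a circle — 2·(4)! = 48.
Subtracting, 120 − 48 = 72.

72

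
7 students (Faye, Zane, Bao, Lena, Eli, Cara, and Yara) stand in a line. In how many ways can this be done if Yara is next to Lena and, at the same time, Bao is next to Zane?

480

Treat {Yara,Lena} as one block (2 orders) and {Bao,Zane} as another (2 orders).
That leaves 5 units to arrange: 2 × 2 × 5! = 4 × 120 = 480.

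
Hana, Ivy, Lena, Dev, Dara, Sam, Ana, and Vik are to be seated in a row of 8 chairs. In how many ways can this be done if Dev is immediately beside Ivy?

10080

Treat {Dev, Ivy} as a single unit. There are 7 units to order, and the pair itself can be ordered 2 ways.
That gives 2 × 7! = 2 × 5040 = 10080.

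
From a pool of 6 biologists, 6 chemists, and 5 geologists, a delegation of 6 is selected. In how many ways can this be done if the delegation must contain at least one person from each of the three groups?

10530

Total 6-person selections from all 17: C(17,6) = 12376.
Subtract selections that omit an entire group: no biologists → C(11,6) = 462; no chemists → C(11,6) = 462; no geologists → C(12,6) = 924.
Add back selections omitting two groups (i.e. drawn from a single group): C(6,6) + C(6,6) + C(5,6) = 2.
By inclusion–exclusion: 12376 − 1848 + 2 = 10530.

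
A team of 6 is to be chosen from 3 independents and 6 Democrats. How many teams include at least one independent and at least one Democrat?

83

Total 6-person selections from all 9: C(9,6) = 84.
Subtract selections that omit an entire group: no independents → C(6,6) = 1; no Democrats → C(3,6) = 0.
Both groups omitted at once is impossible, so 84 − 1 = 83.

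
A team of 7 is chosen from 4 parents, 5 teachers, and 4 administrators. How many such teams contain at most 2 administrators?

1128

Split by how many administrators are chosen (0 through 2).
Sum: C(4,0)·C(9,7) + C(4,1)·C(9,6) + C(4,2)·C(9,5) = 36 + 336 + 756 = 1128.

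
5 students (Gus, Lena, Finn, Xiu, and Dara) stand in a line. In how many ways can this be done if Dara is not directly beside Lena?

Of the 5! = 120 arrangements, those with Dara and Lena adjacent number 2 × 4! = 48 (treat the pair as a block with 2 internal orders).
So 120 − 48 = 72 arrangements keep them apart.

72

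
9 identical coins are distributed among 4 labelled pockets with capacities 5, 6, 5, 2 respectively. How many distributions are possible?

Without the upper bounds there are C(12,3) = 220 ways to split 9 among 4 pockets.
Subtract solutions that violate a single cap (substitute x_i' = x_i − (cap_i+1)): x_1 ≥ 6 gives C(6,3) = 20; x_2 ≥ 7 gives C(5,3) = 10; x_3 ≥ 6 gives C(6,3) = 20; x_4 ≥ 3 gives C(9,3) = 84. Together 134.
Add back pairs where two caps are both exceeded: 0 + 0 + 1 + 0 + 0 + 1 = 2.
By inclusion–exclusion the count is 220 − 134 + 2 = 88.

88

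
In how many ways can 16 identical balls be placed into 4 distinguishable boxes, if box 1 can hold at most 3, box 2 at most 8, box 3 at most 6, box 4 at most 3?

33

Without the upper bounds there are C(19,3) = 969 ways to split 16 among 4 boxes.
Subtract solutions that violate a single cap (substitute x_i' = x_i − (cap_i+1)): x_1 ≥ 4 gives C(15,3) = 455; x_2 ≥ 9 gives C(10,3) = 120; x_3 ≥ 7 gives C(12,3) = 220; x_4 ≥ 4 gives C(15,3) = 455. Together 1250.
Add back pairs where two caps are both exceeded: 20 + 56 + 165 + 1 + 20 + 56 = 318.
Subtract triples: 0 + 0 + 4 + 0 = 4.
By inclusion–exclusion the count is 969 − 1250 + 318 − 4 = 33.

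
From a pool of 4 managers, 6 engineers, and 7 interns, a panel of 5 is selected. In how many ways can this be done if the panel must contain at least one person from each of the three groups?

4214

Unrestricted: C(17,5) = 6188 ways to pick any 5 of the 17.
Subtract selections that omit an entire group: no managers → C(13,5) = 1287; no engineers → C(11,5) = 462; no interns → C(10,5) = 252.
Add back selections omitting two groups (i.e. drawn from a single group): C(4,5) + C(6,5) + C(7,5) = 27.
By inclusion–exclusion: 6188 − 2001 + 27 = 4214.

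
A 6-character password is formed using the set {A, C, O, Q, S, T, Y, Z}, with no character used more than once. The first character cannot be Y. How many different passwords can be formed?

17640

The first character has 8−1 = 7 choices (anything except Y).
The remaining 5 characters are filled from the other 7 symbols without repetition: 7 × 6 × 5 × 4 × 3 = 2520.
Total: 7 × 2520 = 17640.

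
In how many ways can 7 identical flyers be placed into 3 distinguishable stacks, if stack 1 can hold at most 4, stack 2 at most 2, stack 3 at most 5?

Without the upper bounds there are C(9,2) = 36 ways to split 7 among 3 stacks.
Subtract solutions that violate a single cap (substitute x_i' = x_i − (cap_i+1)): x_1 ≥ 5 gives C(4,2) = 6; x_2 ≥ 3 gives C(6,2) = 15; x_3 ≥ 6 gives C(3,2) = 3. Together 24.
No two caps can be exceeded simultaneously, so the pair terms are all 0.
By inclusion–exclusion the count is 36 − 24 + 0 = 12.

12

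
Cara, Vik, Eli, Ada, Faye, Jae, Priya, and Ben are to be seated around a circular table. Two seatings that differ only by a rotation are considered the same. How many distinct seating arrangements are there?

5040

Seat Cara anywhere (absorbing the rotational symmetry), then permute the other 7: (7)! = 5040.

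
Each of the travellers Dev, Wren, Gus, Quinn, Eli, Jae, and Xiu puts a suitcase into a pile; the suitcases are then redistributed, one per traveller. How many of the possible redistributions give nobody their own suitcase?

Count assignments avoiding every fixed point. For any j of the 7 travellers fixed to their own suitcase, the other 7−j can be arranged in (7−j)! ways.
By inclusion–exclusion this is Σ_{j=0}^{7} (−1)^j C(7,j)·(7−j)!.
Computing: 5040 − 5040 + 2520 − 840 + 210 − 42 + 7 − 1 = 1854.

1854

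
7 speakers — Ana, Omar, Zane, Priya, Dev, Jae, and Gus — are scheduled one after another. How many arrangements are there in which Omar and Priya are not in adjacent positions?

There are 7! = 5040 arrangements in all. If Omar and Priya are adjacent, merging them into one block gives 2·(6)! = 1440 arrangements.
So 5040 − 1440 = 3600 arrangements keep them apart.

3600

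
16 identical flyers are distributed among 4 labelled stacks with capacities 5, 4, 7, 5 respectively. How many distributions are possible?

55

Without the upper bounds there are C(19,3) = 969 ways to split 16 among 4 stacks.
Subtract solutions that violate a single cap (substitute x_i' = x_i − (cap_i+1)): x_1 ≥ 6 gives C(13,3) = 286; x_2 ≥ 5 gives C(14,3) = 364; x_3 ≥ 8 gives C(11,3) = 165; x_4 ≥ 6 gives C(13,3) = 286. Together 1101.
Add back pairs where two caps are both exceeded: 56 + 10 + 35 + 20 + 56 + 10 = 187.
By inclusion–exclusion the count is 969 − 1101 + 187 = 55.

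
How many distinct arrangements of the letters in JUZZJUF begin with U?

Fix U in the first position and arrange the remaining 6 letters.
Those 6 letters have J appearing twice and Z appearing twice, giving (6)!/(2!·2!) = 180.

180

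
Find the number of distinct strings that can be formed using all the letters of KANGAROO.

10080

Letter multiplicities in KANGAROO: A×2, G×1, K×1, N×1, O×2, R×1.
So there are 8! / (2!·2!) = 10080 distinguishable arrangements.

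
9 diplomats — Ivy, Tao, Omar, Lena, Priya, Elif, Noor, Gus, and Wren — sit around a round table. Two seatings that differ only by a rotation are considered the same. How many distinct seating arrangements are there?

Fix one person's seat to break rotational symmetry; the remaining 8 people can be arranged in (8)! = 40320 ways.

40320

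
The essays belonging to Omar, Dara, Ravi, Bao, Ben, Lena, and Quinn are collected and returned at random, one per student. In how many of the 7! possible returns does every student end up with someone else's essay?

1854

Let Aᵢ be the assignments in which student i gets their own essay. We want the size of the complement of A₁∪…∪A_7.
By inclusion–exclusion this is Σ_{j=0}^{7} (−1)^j C(7,j)·(7−j)!.
Computing: 5040 − 5040 + 2520 − 840 + 210 − 42 + 7 − 1 = 1854.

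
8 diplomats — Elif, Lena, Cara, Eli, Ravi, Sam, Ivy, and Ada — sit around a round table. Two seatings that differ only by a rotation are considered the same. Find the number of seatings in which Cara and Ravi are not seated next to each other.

All circular seatings of 8 people number (7)! = 5040.
Seatings with Cara beside Ravi: treat them as a block with 2 internal orders, giving 2 × (6)! = 1440.
Subtracting, 5040 − 1440 = 3600.

3600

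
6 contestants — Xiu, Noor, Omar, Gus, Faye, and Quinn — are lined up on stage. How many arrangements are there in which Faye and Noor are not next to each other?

Of the 6! = 720 arrangements, those with Faye and Noor adjacent number 2 × 5! = 240 (treat the pair as a block with 2 internal orders).
Complementary counting: 720 − 240 = 480.

480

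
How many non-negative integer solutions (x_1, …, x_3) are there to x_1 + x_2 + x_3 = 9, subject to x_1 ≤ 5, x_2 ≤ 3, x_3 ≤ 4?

10

Ignoring the caps, the number of non-negative solutions to x_1+…+x_3 = 9 is C(11,2) = 55.
Subtract solutions that violate a single cap (substitute x_i' = x_i − (cap_i+1)): x_1 ≥ 6 gives C(5,2) = 10; x_2 ≥ 4 gives C(7,2) = 21; x_3 ≥ 5 gives C(6,2) = 15. Together 46.
Add back pairs where two caps are both exceeded: 0 + 0 + 1 = 1.
By inclusion–exclusion the count is 55 − 46 + 1 = 10.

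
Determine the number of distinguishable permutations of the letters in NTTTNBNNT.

Letter multiplicities in NTTTNBNNT: B×1, N×4, T×4.
So there are 9! / (4!·4!) = 630 distinguishable arrangements.

630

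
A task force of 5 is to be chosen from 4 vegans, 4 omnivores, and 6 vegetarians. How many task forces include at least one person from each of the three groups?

Total 5-person selections from all 14: C(14,5) = 2002.
Subtract selections that omit an entire group: no vegans → C(10,5) = 252; no omnivores → C(10,5) = 252; no vegetarians → C(8,5) = 56.
Add back selections omitting two groups (i.e. drawn from a single group): C(4,5) + C(4,5) + C(6,5) = 6.
By inclusion–exclusion: 2002 − 560 + 6 = 1448.

1448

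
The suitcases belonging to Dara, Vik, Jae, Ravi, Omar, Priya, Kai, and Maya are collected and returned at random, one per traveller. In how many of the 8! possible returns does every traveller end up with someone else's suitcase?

14833

This is the derangement count D_8: permutations of 8 items with no fixed point.
By inclusion–exclusion this is Σ_{j=0}^{8} (−1)^j C(8,j)·(8−j)!.
Computing: 40320 − 40320 + 20160 − 6720 + 1680 − 336 + 56 − 8 + 1 = 14833.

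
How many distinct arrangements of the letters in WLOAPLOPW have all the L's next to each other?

5040

Treat the 2 copies of L as a single block. The multiset to arrange is then {LL, A, O, O, P, P, W, W}, 8 items in all.
That gives (8)!/(2!·2!·2!) = 5040 arrangements.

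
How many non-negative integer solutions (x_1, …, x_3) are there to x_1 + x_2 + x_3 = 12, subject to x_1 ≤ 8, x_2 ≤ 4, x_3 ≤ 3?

Without the upper bounds there are C(14,2) = 91 ways to split 12 among 3 variables.
Subtract solutions that violate a single cap (substitute x_i' = x_i − (cap_i+1)): x_1 ≥ 9 gives C(5,2) = 10; x_2 ≥ 5 gives C(9,2) = 36; x_3 ≥ 4 gives C(10,2) = 45. Together 91.
Add back pairs where two caps are both exceeded: 0 + 0 + 10 = 10.
By inclusion–exclusion the count is 91 − 91 + 10 = 10.

10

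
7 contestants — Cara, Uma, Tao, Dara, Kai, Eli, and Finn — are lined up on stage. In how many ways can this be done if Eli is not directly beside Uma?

3600

There are 7! = 5040 arrangements in all. If Eli and Uma are adjacent, merging them into one block gives 2·(6)! = 1440 arrangements.
So 5040 − 1440 = 3600 arrangements keep them apart.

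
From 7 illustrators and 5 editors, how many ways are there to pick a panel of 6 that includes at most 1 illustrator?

Split by how many illustrators are chosen (0 through 1).
Sum: C(7,0)·C(5,6) + C(7,1)·C(5,5) = 0 + 7 = 7.

7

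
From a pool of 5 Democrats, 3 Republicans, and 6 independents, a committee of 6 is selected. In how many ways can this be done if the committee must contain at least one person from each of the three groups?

Unrestricted: C(14,6) = 3003 ways to pick any 6 of the 14.
Selections missing a whole group: no Democrats → C(9,6) = 84; no Republicans → C(11,6) = 462; no independents → C(8,6) = 28.
Add back selections omitting two groups (i.e. drawn from a single group): C(5,6) + C(3,6) + C(6,6) = 1.
By inclusion–exclusion: 3003 − 574 + 1 = 2430.

2430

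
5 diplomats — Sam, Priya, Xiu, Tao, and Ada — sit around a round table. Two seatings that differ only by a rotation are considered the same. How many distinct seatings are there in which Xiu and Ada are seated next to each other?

12

Treat {Xiu, Ada} as one unit (2 internal orders) and seat the resulting 4 units around the table: (3)! circular arrangements.
So 2 × (3)! = 2 × 6 = 12.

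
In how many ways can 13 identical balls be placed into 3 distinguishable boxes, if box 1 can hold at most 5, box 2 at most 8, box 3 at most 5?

By stars and bars, unrestricted non-negative solutions to x_1+…+x_3 = 13 number C(13+2,2) = 105.
Subtract solutions that violate a single cap (substitute x_i' = x_i − (cap_i+1)): x_1 ≥ 6 gives C(9,2) = 36; x_2 ≥ 9 gives C(6,2) = 15; x_3 ≥ 6 gives C(9,2) = 36. Together 87.
Add back pairs where two caps are both exceeded: 0 + 3 + 0 = 3.
By inclusion–exclusion the count is 105 − 87 + 3 = 21.

21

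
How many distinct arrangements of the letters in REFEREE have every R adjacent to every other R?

Treat the 2 copies of R as a single block. The multiset to arrange is then {RR, E, E, E, E, F}, 6 items in all.
That gives (6)!/(4!) = 30 arrangements.

30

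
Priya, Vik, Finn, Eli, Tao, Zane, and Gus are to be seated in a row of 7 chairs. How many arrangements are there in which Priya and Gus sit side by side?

1440

Glue Priya and Gus into one block (2 internal orders), leaving 6 units to arrange in a row.
So the count is 2·(6)! = 1440.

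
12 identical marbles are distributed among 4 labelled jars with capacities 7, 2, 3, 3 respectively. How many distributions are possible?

By stars and bars, unrestricted non-negative solutions to x_1+…+x_4 = 12 number C(12+3,3) = 455.
Subtract solutions that violate a single cap (substitute x_i' = x_i − (cap_i+1)): x_1 ≥ 8 gives C(7,3) = 35; x_2 ≥ 3 gives C(12,3) = 220; x_3 ≥ 4 gives C(11,3) = 165; x_4 ≥ 4 gives C(11,3) = 165. Together 585.
Add back pairs where two caps are both exceeded: 4 + 1 + 1 + 56 + 56 + 35 = 153.
Subtract triples: 0 + 0 + 0 + 4 = 4.
By inclusion–exclusion the count is 455 − 585 + 153 − 4 = 19.

19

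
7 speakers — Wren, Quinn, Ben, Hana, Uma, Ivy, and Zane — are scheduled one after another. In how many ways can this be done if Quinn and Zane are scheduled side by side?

Treat {Quinn, Zane} as a single unit. There are 6 units to order, and the pair itself can be ordered 2 ways.
So the count is 2·(6)! = 1440.

1440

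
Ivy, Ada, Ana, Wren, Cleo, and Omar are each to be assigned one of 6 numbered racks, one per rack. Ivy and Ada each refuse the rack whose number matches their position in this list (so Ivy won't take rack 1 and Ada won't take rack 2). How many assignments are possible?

504

Let Aᵢ (for i ∈ {1, 2}) be the placements that put person i in their forbidden rack. Any j of these fix j positions, leaving (6−j)! ways to fill the rest, and there are C(2,j) ways to pick which j.
By inclusion–exclusion, the number of valid placements is Σ_{j=0}^{2} (−1)^j C(2,j)·(6−j)!.
Computing: 720 − 240 + 24 = 504.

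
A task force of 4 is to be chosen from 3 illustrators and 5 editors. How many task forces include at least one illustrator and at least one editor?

Total 4-person selections from all 8: C(8,4) = 70.
Subtract selections that omit an entire group: no illustrators → C(5,4) = 5; no editors → C(3,4) = 0.
Both groups omitted at once is impossible, so 70 − 5 = 65.

65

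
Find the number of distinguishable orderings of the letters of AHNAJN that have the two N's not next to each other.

There are 6!/(2!·2!) = 180 arrangements of AHNAJN in total.
If the two N's are adjacent, glue them into one block, leaving 5 items to arrange: (5)!/(2!) = 60 ways.
Subtracting, 180 − 60 = 120 arrangements keep the N's apart.

120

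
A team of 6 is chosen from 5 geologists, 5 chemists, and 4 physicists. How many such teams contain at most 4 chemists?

Split by how many chemists are chosen (0 through 4).
Sum: C(5,0)·C(9,6) + C(5,1)·C(9,5) + C(5,2)·C(9,4) + C(5,3)·C(9,3) + C(5,4)·C(9,2) = 84 + 630 + 1260 + 840 + 180 = 2994.

2994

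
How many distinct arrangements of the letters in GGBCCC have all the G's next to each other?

20

Treat the 2 copies of G as a single block. The multiset to arrange is then {GG, B, C, C, C}, 5 items in all.
That gives (5)!/(3!) = 20 arrangements.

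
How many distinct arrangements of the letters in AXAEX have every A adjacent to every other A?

Treat the 2 copies of A as a single block. The multiset to arrange is then {AA, E, X, X}, 4 items in all.
That gives (4)!/(2!) = 12 arrangements.

12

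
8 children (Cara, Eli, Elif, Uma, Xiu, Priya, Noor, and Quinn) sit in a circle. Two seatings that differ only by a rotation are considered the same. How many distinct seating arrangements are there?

5040

Around a circle, 8 distinct people have 8!/8 = (7)! = 5040 rotationally distinct seatings.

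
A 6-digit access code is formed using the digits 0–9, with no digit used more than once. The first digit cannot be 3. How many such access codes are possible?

136080

The first digit has 10−1 = 9 choices (anything except 3).
The remaining 5 digits are filled from the other 9 symbols without repetition: 9 × 8 × 7 × 6 × 5 = 15120.
Total: 9 × 15120 = 136080.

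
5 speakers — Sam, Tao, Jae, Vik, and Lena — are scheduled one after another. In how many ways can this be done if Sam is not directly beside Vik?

72

Of the 5! = 120 arrangements, those with Sam and Vik adjacent number 2 × 4! = 48 (treat the pair as a block with 2 internal orders).
Complementary counting: 120 − 48 = 72.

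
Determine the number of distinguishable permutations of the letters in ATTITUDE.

ATTITUDE has 8 letters with T appearing 3 times.
Dividing 8! = 40320 by 3! = 6 for the repeated letters gives 6720.

6720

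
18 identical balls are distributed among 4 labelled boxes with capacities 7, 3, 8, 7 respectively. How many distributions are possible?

By stars and bars, unrestricted non-negative solutions to x_1+…+x_4 = 18 number C(18+3,3) = 1330.
Subtract solutions that violate a single cap (substitute x_i' = x_i − (cap_i+1)): x_1 ≥ 8 gives C(13,3) = 286; x_2 ≥ 4 gives C(17,3) = 680; x_3 ≥ 9 gives C(12,3) = 220; x_4 ≥ 8 gives C(13,3) = 286. Together 1472.
Add back pairs where two caps are both exceeded: 84 + 4 + 10 + 56 + 84 + 4 = 242.
By inclusion–exclusion the count is 1330 − 1472 + 242 = 100.

100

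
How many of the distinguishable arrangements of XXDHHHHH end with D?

Fix D in the last position and arrange the remaining 7 letters.
Those 7 letters have H appearing 5 times and X appearing twice, giving (7)!/(5!·2!) = 21.

21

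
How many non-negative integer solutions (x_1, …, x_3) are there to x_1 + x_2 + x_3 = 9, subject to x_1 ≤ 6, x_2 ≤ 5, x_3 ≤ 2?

By stars and bars, unrestricted non-negative solutions to x_1+…+x_3 = 9 number C(9+2,2) = 55.
Subtract solutions that violate a single cap (substitute x_i' = x_i − (cap_i+1)): x_1 ≥ 7 gives C(4,2) = 6; x_2 ≥ 6 gives C(5,2) = 10; x_3 ≥ 3 gives C(8,2) = 28. Together 44.
Add back pairs where two caps are both exceeded: 0 + 0 + 1 = 1.
By inclusion–exclusion the count is 55 − 44 + 1 = 12.

12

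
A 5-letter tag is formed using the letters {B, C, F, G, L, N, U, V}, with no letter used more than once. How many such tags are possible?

6720

Choose and order 5 of the 8 symbols: the first letter has 8 options, the next 7, and so on down to 4.
That product is 8 × 7 × 6 × 5 × 4 = 6720.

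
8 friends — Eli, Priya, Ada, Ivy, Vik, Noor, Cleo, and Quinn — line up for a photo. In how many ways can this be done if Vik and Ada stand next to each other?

10080

Place the 6 others and the Vik-Ada pair as 7 objects in a line; the pair has 2 internal arrangements.
So the count is 2·(7)! = 10080.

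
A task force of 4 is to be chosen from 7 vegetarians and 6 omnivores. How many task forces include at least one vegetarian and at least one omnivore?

665

Unrestricted: C(13,4) = 715 ways to pick any 4 of the 13.
Selections missing a whole group: no vegetarians → C(6,4) = 15; no omnivores → C(7,4) = 35.
Both groups omitted at once is impossible, so 715 − 50 = 665.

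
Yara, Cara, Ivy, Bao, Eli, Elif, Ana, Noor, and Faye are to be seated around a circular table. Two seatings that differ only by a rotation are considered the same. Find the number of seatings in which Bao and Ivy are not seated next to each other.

All circular seatings of 9 people number (8)! = 40320.
Seatings with Bao beside Ivy: treat them as a block with 2 internal orders, giving 2 × (7)! = 10080.
Subtracting, 40320 − 10080 = 30240.

30240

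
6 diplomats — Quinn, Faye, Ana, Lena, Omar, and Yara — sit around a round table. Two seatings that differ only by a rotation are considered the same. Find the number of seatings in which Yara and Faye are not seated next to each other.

All circular seatings of 6 people number (5)! = 120.
Those with Yara next to Faye: fuse the pair into one unit and seat 5 units around a circle — 2·(4)! = 48.
Subtracting, 120 − 48 = 72.

72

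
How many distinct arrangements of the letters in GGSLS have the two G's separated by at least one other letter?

Total arrangements of GGSLS: 5!/(2!·2!) = 30.
Arrangements with the G's together: treat GG as one letter, giving (4)!/(2!) = 12.
Subtracting, 30 − 12 = 18 arrangements keep the G's apart.

18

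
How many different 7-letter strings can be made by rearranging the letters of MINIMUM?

420

Letter multiplicities in MINIMUM: I×2, M×3, N×1, U×1.
So there are 7! / (3!·2!) = 420 distinguishable arrangements.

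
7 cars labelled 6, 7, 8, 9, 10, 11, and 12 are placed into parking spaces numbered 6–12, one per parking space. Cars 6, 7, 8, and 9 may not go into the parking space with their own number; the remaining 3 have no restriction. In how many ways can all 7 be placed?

Let Aᵢ (for 6 ≤ i ≤ 9) be the placements that put car i in its forbidden parking space. Any j of these fix j positions, leaving (7−j)! ways to fill the rest, and there are C(4,j) ways to pick which j.
By inclusion–exclusion, the number of valid placements is Σ_{j=0}^{4} (−1)^j C(4,j)·(7−j)!.
Computing: 5040 − 2880 + 720 − 96 + 6 = 2790.

2790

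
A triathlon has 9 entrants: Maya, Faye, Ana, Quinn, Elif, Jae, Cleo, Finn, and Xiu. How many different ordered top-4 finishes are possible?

This is an ordered selection of 4 from 9: P(9,4).
That gives 9 × 8 × 7 × 6 = 3024.

3024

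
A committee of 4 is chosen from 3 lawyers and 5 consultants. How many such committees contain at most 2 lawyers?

Split by how many lawyers are chosen (0 through 2).
Sum: C(3,0)·C(5,4) + C(3,1)·C(5,3) + C(3,2)·C(5,2) = 5 + 30 + 30 = 65.

65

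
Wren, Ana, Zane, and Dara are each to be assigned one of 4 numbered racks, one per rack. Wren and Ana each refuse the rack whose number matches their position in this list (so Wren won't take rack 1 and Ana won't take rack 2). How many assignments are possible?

Let Aᵢ (for i ∈ {1, 2}) be the placements that put person i in their forbidden rack. Any j of these fix j positions, leaving (4−j)! ways to fill the rest, and there are C(2,j) ways to pick which j.
By inclusion–exclusion, the number of valid placements is Σ_{j=0}^{2} (−1)^j C(2,j)·(4−j)!.
Computing: 24 − 12 + 2 = 14.

14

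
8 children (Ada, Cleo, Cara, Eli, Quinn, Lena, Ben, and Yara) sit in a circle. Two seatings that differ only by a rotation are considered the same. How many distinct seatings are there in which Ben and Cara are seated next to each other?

1440

Glue Ben and Cara into a block (2 internal orders). Seating 7 units around a circle gives (6)! arrangements.
So 2 × (6)! = 2 × 720 = 1440.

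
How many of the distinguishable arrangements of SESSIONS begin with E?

210

Fix E in the first position and arrange the remaining 7 letters.
Those 7 letters have S appearing 4 times, giving (7)!/(4!) = 210.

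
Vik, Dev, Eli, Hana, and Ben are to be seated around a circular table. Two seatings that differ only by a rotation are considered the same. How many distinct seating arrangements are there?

Around a circle, 5 distinct people have 5!/5 = (4)! = 24 rotationally distinct seatings.

24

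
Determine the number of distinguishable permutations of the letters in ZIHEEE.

Letter multiplicities in ZIHEEE: E×3, H×1, I×1, Z×1.
Dividing 6! = 720 by 3! = 6 for the repeated letters gives 120.

120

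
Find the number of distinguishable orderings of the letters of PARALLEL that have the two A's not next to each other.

Total arrangements of PARALLEL: 8!/(3!·2!) = 3360.
If the two A's are adjacent, glue them into one block, leaving 7 items to arrange: (7)!/(3!) = 840 ways.
Hence 3360 − 840 = 2520.

2520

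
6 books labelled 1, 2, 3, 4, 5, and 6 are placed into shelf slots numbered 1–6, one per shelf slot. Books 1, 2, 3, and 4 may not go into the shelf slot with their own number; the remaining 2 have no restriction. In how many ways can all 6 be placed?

362

Let Aᵢ (for 1 ≤ i ≤ 4) be the placements that put book i in its forbidden shelf slot. Any j of these fix j positions, leaving (6−j)! ways to fill the rest, and there are C(4,j) ways to pick which j.
By inclusion–exclusion, the number of valid placements is Σ_{j=0}^{4} (−1)^j C(4,j)·(6−j)!.
Computing: 720 − 480 + 144 − 24 + 2 = 362.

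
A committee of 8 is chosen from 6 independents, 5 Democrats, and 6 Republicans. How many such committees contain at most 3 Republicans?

18315

Split by how many Republicans are chosen (0 through 3).
Sum: C(6,0)·C(11,8) + C(6,1)·C(11,7) + C(6,2)·C(11,6) + C(6,3)·C(11,5) = 165 + 1980 + 6930 + 9240 = 18315.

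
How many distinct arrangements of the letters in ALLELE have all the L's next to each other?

12

Treat the 3 copies of L as a single block. The multiset to arrange is then {LLL, A, E, E}, 4 items in all.
That gives (4)!/(2!) = 12 arrangements.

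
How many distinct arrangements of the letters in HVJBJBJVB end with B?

With the last slot taken by B, it remains to arrange the other 8 letters (HVJJBJVB).
Those 8 letters have B appearing twice, J appearing 3 times, and V appearing twice, giving (8)!/(3!·2!·2!) = 1680.

1680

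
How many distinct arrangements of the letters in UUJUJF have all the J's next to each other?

Treat the 2 copies of J as a single block. The multiset to arrange is then {JJ, F, U, U, U}, 5 items in all.
That gives (5)!/(3!) = 20 arrangements.

20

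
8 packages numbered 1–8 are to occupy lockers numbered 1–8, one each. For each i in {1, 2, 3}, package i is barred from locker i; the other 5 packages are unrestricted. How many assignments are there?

Let Aᵢ (for i ∈ {1, 2, 3}) be the placements that put package i in its forbidden locker. Any j of these fix j positions, leaving (8−j)! ways to fill the rest, and there are C(3,j) ways to pick which j.
By inclusion–exclusion, the number of valid placements is Σ_{j=0}^{3} (−1)^j C(3,j)·(8−j)!.
Computing: 40320 − 15120 + 2160 − 120 = 27240.

27240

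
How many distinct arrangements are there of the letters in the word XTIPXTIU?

The 8 letters of XTIPXTIU have repeats: I appearing twice, T appearing twice, and X appearing twice.
The number of distinct arrangements is 8!/(2!·2!·2!) = 40320/8 = 5040.

5040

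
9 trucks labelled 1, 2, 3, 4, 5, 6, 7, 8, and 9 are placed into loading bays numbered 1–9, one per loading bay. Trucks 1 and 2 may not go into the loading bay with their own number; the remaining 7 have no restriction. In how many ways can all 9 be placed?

287280

Let Aᵢ (for i ∈ {1, 2}) be the placements that put truck i in its forbidden loading bay. Any j of these fix j positions, leaving (9−j)! ways to fill the rest, and there are C(2,j) ways to pick which j.
By inclusion–exclusion, the number of valid placements is Σ_{j=0}^{2} (−1)^j C(2,j)·(9−j)!.
Computing: 362880 − 80640 + 5040 = 287280.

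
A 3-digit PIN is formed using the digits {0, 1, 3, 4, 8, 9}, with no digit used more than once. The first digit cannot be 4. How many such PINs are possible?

The first digit has 6−1 = 5 choices (anything except 4).
The remaining 2 digits are filled from the other 5 symbols without repetition: 5 × 4 = 20.
Total: 5 × 20 = 100.

100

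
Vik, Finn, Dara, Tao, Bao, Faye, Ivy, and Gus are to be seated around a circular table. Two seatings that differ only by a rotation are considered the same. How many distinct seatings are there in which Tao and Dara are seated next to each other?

Glue Tao and Dara into a block (2 internal orders). Seating 7 units around a circle gives (6)! arrangements.
So 2 × (6)! = 2 × 720 = 1440.

1440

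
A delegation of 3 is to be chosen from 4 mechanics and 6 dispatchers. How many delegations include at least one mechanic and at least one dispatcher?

96

Unrestricted: C(10,3) = 120 ways to pick any 3 of the 10.
Subtract selections that omit an entire group: no mechanics → C(6,3) = 20; no dispatchers → C(4,3) = 4.
Both groups omitted at once is impossible, so 120 − 24 = 96.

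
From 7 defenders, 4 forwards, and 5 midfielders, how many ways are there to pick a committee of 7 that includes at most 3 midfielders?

10560

Split by how many midfielders are chosen (0 through 3).
Sum: C(5,0)·C(11,7) + C(5,1)·C(11,6) + C(5,2)·C(11,5) + C(5,3)·C(11,4) = 330 + 2310 + 4620 + 3300 = 10560.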